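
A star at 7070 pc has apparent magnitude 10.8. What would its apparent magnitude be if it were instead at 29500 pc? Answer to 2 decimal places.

m ≈ 13.90

Flux ∝ 1/d², so Δm = 5 log₁₀(d₂/d₁) = 5 log₁₀(29500/7070) = 3.102
m₂ = m₁ + Δm = 10.8 + (3.102) = 13.902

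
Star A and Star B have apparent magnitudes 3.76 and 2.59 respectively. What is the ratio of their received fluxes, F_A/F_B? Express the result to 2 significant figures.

F_A/F_B ≈ 0.34

Δm = 3.76 − (2.59) = 1.17
Flux ratio = 10^(−0.4 Δm) = 10^(−0.4 × 1.17) = 10^-0.468 = 0.3404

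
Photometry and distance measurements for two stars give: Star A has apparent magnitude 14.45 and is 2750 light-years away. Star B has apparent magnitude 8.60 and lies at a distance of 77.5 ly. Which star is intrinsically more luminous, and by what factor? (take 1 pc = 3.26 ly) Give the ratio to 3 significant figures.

Star A: d = 2750 ly / 3.26 = 843.6 pc
Star A: M = m − 5 log₁₀ d + 5 = 14.45 − 5·2.9261 + 5 = 4.819
Star B: d = 77.5 ly / 3.26 = 23.77 pc
Star B: M = m − 5 log₁₀ d + 5 = 8.60 − 5·1.3761 + 5 = 6.720
ΔM = M_A − M_B = 4.819 − (6.720) = -1.900; smaller M is more luminous → Star A.
L ratio = 10^(0.4 |ΔM|) = 10^0.760 = 5.755

Star A is more luminous, by a factor of 5.76.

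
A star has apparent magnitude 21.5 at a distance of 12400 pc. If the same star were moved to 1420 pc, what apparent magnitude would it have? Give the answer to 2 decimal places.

Flux ∝ 1/d², so Δm = 5 log₁₀(d₂/d₁) = 5 log₁₀(1420/12400) = -4.706
m₂ = m₁ + Δm = 21.5 + (-4.706) = 16.794

m ≈ 16.79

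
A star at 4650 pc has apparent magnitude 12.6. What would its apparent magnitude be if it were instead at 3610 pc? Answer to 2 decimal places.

m ≈ 12.05

Flux ∝ 1/d², so Δm = 5 log₁₀(d₂/d₁) = 5 log₁₀(3610/4650) = -0.550
m₂ = m₁ + Δm = 12.6 + (-0.550) = 12.050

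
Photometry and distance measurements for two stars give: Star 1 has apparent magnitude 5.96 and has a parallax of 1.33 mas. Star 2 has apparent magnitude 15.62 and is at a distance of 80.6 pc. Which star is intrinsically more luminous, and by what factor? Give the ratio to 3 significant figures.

Star 1: p = 1.33 mas = 1.33×10^-3″ → d = 1/p = 751.9 pc
Star 1: M = m − 5 log₁₀ d + 5 = 5.96 − 5·2.8761 + 5 = -3.421
Star 2: M = m − 5 log₁₀ d + 5 = 15.62 − 5·1.9063 + 5 = 11.088
ΔM = M_1 − M_2 = -3.421 − (11.088) = -14.509; smaller M is more luminous → Star 1.
L ratio = 10^(0.4 |ΔM|) = 10^5.804 = 636200

Star 1 is more luminous, by a factor of 636000.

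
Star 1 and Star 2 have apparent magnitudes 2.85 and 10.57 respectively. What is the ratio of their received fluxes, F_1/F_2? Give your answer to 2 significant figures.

F_1/F_2 ≈ 1200

Δm = 2.85 − (10.57) = -7.72
Flux ratio = 10^(−0.4 Δm) = 10^(−0.4 × -7.72) = 10^3.088 = 1225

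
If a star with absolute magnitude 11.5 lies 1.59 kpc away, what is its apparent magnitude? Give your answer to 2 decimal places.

d = 1.59 kpc = 1590 pc
m = M + 5 log₁₀ d − 5 = 11.5 + 5·3.2014 − 5 = 22.507

m ≈ 22.51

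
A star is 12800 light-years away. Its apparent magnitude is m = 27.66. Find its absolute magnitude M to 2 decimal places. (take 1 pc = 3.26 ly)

M ≈ 14.69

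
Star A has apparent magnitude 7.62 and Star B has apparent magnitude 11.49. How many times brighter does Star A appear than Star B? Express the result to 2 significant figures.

Magnitude difference = -3.87
Flux ratio = 10^(−0.4 Δm) = 10^(−0.4 × -3.87) = 10^1.548 = 35.32

35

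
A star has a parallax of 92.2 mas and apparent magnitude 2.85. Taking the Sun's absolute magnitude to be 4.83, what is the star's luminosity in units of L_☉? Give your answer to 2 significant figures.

L/L_☉ ≈ 7.3

d = 1/p = 1000/92.2 mas = 10.85 pc
M = m − 5 log₁₀ d + 5 = 2.85 − 5·1.0353 + 5 = 2.674
M − M_☉ = 2.674 − 4.83 = -2.156
L/L_☉ = 10^(−0.4 × -2.156) = 7.287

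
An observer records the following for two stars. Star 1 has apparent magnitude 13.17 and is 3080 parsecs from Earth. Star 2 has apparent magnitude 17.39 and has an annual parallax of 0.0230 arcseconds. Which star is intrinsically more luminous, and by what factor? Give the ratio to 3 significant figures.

Star 1: M = m − 5 log₁₀ d + 5 = 13.17 − 5·3.4886 + 5 = 0.727
Star 2: d = 1/p = 1/0.0230″ = 43.48 pc
Star 2: M = m − 5 log₁₀ d + 5 = 17.39 − 5·1.6383 + 5 = 14.199
ΔM = M_1 − M_2 = 0.727 − (14.199) = -13.471; smaller M is more luminous → Star 1.
L ratio = 10^(0.4 |ΔM|) = 10^5.389 = 244700

Star 1 is more luminous, by a factor of 245000.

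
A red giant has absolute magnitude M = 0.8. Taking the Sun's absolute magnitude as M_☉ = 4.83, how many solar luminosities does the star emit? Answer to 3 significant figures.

L/L_☉ ≈ 40.9

M − M_☉ = 0.8 − 4.83 = -4.030
L/L_☉ = 10^(−0.4 (M − M_☉)) = 10^1.612 = 40.93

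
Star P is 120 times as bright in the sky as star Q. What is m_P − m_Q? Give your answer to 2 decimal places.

m_P − m_Q ≈ -5.20

Pogson: Δm = −2.5 log₁₀(ratio) = −2.5 log₁₀(120) = −2.5 × 2.0792 = -5.198
Star P is brighter, so it has the smaller magnitude: the difference is negative.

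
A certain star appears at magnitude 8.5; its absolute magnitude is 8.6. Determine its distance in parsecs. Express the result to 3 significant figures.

d ≈ 9.55 pc

Distance modulus: m − M = 8.5 − (8.6) = -0.100
m − M = 5 log₁₀ d − 5
log₁₀ d = (m − M)/5 + 1 = 0.9800
d = 10^0.9800 = 9.550 pc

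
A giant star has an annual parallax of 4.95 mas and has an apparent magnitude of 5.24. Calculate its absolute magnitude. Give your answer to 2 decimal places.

p = 4.95 mas = 4.95×10^-3″ → d = 1/p = 202.0 pc
5 log₁₀(d/10 pc) = 5 log₁₀(202.0) − 5 = 6.527
M = m − 5 log₁₀(d/10) = 5.24 − 6.527 = -1.287

M ≈ -1.29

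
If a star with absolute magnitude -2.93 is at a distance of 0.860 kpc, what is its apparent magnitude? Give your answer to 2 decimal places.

m ≈ 6.74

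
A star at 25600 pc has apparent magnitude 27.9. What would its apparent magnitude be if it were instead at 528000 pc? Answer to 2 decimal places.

Flux ∝ 1/d², so Δm = 5 log₁₀(d₂/d₁) = 5 log₁₀(528000/25600) = 6.572
m₂ = m₁ + Δm = 27.9 + (6.572) = 34.472

m ≈ 34.47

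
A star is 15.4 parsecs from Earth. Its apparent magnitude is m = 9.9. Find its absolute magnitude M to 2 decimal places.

5 log₁₀(d/10 pc) = 5 log₁₀(15.40) − 5 = 0.938
M = m − 5 log₁₀(d/10) = 9.9 − 0.938 = 8.962

M ≈ 8.96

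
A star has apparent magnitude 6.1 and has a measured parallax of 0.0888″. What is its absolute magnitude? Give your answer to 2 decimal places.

M ≈ 5.84

d = 1/p = 1/0.0888″ = 11.26 pc
5 log₁₀(d/10 pc) = 5 log₁₀(11.26) − 5 = 0.258
M = m − 5 log₁₀(d/10) = 6.1 − 0.258 = 5.842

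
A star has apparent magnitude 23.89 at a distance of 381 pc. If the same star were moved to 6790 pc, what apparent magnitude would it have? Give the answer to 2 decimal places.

Flux ∝ 1/d², so Δm = 5 log₁₀(d₂/d₁) = 5 log₁₀(6790/381) = 6.255
m₂ = m₁ + Δm = 23.89 + (6.255) = 30.145

m ≈ 30.14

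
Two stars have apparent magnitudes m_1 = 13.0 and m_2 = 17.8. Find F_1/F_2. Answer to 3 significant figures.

Δm = 13.0 − (17.8) = -4.8
Flux ratio = 10^(−0.4 Δm) = 10^(−0.4 × -4.8) = 10^1.920 = 83.18

F_1/F_2 ≈ 83.2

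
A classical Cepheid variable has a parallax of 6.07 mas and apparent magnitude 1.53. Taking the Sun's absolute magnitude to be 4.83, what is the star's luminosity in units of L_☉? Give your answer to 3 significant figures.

d = 1/p = 1000/6.07 mas = 164.7 pc
M = m − 5 log₁₀ d + 5 = 1.53 − 5·2.2168 + 5 = -4.554
M − M_☉ = -4.554 − 4.83 = -9.384
L/L_☉ = 10^(−0.4 × -9.384) = 5671

L/L_☉ ≈ 5670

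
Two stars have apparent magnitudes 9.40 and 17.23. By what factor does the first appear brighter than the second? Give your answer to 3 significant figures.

Magnitude difference = -7.83
Flux ratio = 10^(−0.4 Δm) = 10^(−0.4 × -7.83) = 10^3.132 = 1355

1360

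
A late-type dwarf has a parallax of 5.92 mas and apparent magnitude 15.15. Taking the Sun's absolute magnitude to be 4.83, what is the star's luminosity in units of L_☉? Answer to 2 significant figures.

d = 1/p = 1000/5.92 mas = 168.9 pc
M = m − 5 log₁₀ d + 5 = 15.15 − 5·2.2277 + 5 = 9.012
M − M_☉ = 9.012 − 4.83 = 4.182
L/L_☉ = 10^(−0.4 × 4.182) = 0.02125

L/L_☉ ≈ 0.021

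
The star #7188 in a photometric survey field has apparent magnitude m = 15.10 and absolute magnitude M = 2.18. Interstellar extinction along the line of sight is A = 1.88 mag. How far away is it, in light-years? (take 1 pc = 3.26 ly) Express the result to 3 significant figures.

d ≈ 5260 ly

m − M = 5 log₁₀(d/10 pc) + A  ⇒  15.10 − (2.18) − 1.88 = 5 log₁₀(d/10)
11.040 = 5 log₁₀(d/10)
log₁₀ d = (m − M − A)/5 + 1 = 3.2080
d = 10^3.2080 = 1614 pc
= 5263 ly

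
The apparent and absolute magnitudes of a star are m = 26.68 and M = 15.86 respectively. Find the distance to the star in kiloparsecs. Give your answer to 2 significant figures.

Distance modulus: m − M = 26.68 − (15.86) = 10.820
m − M = 5 log₁₀ d − 5
log₁₀ d = (m − M)/5 + 1 = 3.1640
d = 10^3.1640 = 1459 pc
= 1.459 kpc

d ≈ 1.5 kpc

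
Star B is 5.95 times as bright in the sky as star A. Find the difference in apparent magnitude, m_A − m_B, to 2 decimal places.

Pogson: Δm = −2.5 log₁₀(ratio) = −2.5 log₁₀(5.95) = −2.5 × 0.7745 = -1.936
Star B is brighter so has the smaller magnitude: m_A − m_B is positive.

m_A − m_B ≈ 1.94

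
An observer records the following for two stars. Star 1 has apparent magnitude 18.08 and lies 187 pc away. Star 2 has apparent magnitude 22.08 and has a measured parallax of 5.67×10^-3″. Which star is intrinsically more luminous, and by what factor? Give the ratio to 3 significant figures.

Star 1 is more luminous, by a factor of 44.8.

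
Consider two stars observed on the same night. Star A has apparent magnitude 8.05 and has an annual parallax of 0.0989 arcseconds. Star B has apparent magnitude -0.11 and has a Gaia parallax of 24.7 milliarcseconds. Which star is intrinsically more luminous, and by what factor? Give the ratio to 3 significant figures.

Star B is more luminous, by a factor of 29400.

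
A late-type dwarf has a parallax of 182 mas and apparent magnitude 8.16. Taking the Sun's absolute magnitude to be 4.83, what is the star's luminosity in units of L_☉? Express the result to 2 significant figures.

L/L_☉ ≈ 0.014

d = 1/p = 1000/182 mas = 5.495 pc
M = m − 5 log₁₀ d + 5 = 8.16 − 5·0.7399 + 5 = 9.460
M − M_☉ = 9.460 − 4.83 = 4.630
L/L_☉ = 10^(−0.4 × 4.630) = 0.01406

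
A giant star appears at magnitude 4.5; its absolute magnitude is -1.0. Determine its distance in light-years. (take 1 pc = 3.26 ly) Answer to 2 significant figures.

μ = m − M = 5.500
m − M = 5 log₁₀ d − 5
log₁₀ d = (m − M)/5 + 1 = 2.1000
d = 10^2.1000 = 125.9 pc
= 410.4 ly

d ≈ 410 ly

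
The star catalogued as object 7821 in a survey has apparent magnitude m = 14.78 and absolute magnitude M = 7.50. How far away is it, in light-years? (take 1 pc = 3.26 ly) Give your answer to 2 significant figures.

d ≈ 930 ly

Distance modulus: m − M = 14.78 − (7.50) = 7.280
m − M = 5 log₁₀ d − 5
log₁₀ d = (m − M)/5 + 1 = 2.4560
d = 10^2.4560 = 285.8 pc
= 931.6 ly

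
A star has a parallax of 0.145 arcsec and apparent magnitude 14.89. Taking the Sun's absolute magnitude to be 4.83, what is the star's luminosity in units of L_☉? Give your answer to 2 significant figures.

L/L_☉ ≈ 4.5×10^-5

d = 1/p = 1/0.145″ = 6.897 pc
M = m − 5 log₁₀ d + 5 = 14.89 − 5·0.8386 + 5 = 15.697
M − M_☉ = 15.697 − 4.83 = 10.867
L/L_☉ = 10^(−0.4 × 10.867) = 4.501×10^-5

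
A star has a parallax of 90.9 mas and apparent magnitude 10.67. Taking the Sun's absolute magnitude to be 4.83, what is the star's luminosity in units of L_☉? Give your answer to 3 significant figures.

d = 1/p = 1000/90.9 mas = 11.00 pc
M = m − 5 log₁₀ d + 5 = 10.67 − 5·1.0414 + 5 = 10.463
M − M_☉ = 10.463 − 4.83 = 5.633
L/L_☉ = 10^(−0.4 × 5.633) = 5.583×10^-3

L/L_☉ ≈ 5.58×10^-3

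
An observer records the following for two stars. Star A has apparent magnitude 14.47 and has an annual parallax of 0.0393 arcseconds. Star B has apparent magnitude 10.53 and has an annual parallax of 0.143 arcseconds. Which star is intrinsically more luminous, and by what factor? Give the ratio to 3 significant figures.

Star A: d = 1/p = 1/0.0393″ = 25.45 pc
Star A: M = m − 5 log₁₀ d + 5 = 14.47 − 5·1.4056 + 5 = 12.442
Star B: d = 1/p = 1/0.143″ = 6.993 pc
Star B: M = m − 5 log₁₀ d + 5 = 10.53 − 5·0.8447 + 5 = 11.307
ΔM = M_A − M_B = 12.442 − (11.307) = 1.135; smaller M is more luminous → Star B.
L ratio = 10^(0.4 |ΔM|) = 10^0.454 = 2.845

Star B is more luminous, by a factor of 2.85.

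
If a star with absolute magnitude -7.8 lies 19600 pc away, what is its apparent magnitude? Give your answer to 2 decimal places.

m ≈ 8.66

m = M + 5 log₁₀ d − 5 = -7.8 + 5·4.2923 − 5 = 8.661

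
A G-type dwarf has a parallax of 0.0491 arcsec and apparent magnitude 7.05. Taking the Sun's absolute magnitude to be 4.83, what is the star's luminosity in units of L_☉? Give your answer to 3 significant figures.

d = 1/p = 1/0.0491″ = 20.37 pc
M = m − 5 log₁₀ d + 5 = 7.05 − 5·1.3089 + 5 = 5.505
M − M_☉ = 5.505 − 4.83 = 0.675
L/L_☉ = 10^(−0.4 × 0.675) = 0.5368

L/L_☉ ≈ 0.537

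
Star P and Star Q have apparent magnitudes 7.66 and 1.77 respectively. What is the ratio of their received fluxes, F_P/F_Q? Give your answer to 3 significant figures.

F_P/F_Q ≈ 4.41×10^-3

Δm = 7.66 − (1.77) = 5.89
Flux ratio = 10^(−0.4 Δm) = 10^(−0.4 × 5.89) = 10^-2.356 = 4.406×10^-3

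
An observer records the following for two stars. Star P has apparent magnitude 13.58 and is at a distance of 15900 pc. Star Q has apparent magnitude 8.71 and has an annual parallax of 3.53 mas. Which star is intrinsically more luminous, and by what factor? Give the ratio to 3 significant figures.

Star P is more luminous, by a factor of 35.5.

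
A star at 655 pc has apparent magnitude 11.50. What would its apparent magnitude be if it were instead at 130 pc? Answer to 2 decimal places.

m ≈ 7.99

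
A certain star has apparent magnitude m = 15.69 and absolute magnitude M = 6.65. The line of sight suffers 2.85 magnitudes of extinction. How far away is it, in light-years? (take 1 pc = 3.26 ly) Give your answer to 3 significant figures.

m − M = 5 log₁₀(d/10 pc) + A  ⇒  15.69 − (6.65) − 2.85 = 5 log₁₀(d/10)
6.190 = 5 log₁₀(d/10)
log₁₀ d = (m − M − A)/5 + 1 = 2.2380
d = 10^2.2380 = 173.0 pc
= 563.9 ly

d ≈ 564 ly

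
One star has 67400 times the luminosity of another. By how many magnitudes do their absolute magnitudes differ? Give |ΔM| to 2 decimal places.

|ΔM| ≈ 12.07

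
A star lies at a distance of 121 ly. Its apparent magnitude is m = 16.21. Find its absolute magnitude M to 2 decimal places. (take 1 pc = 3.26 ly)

M ≈ 13.36

d = 121 ly / 3.26 = 37.12 pc
5 log₁₀(d/10 pc) = 5 log₁₀(37.12) − 5 = 2.848
M = m − 5 log₁₀(d/10) = 16.21 − 2.848 = 13.362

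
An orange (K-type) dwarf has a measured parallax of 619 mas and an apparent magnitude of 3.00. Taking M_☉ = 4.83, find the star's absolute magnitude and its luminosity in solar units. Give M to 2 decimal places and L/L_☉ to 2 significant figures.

M ≈ 6.96; L/L_☉ ≈ 0.14

d = 1/p = 1000/619 mas = 1.616 pc
M = m − 5 log₁₀ d + 5 = 3.00 − 5·0.2083 + 5 = 6.958
M − M_☉ = 6.958 − 4.83 = 2.128
L/L_☉ = 10^(−0.4 × 2.128) = 0.1408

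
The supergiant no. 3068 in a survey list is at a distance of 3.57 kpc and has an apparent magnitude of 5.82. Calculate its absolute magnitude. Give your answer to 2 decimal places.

M ≈ -6.94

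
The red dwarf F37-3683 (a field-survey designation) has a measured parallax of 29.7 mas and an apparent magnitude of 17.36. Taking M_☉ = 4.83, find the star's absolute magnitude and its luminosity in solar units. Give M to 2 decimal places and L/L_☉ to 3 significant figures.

M ≈ 14.72; L/L_☉ ≈ 1.10×10^-4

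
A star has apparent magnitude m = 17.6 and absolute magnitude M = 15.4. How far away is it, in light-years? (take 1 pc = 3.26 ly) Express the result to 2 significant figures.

μ = m − M = 2.200
m − M = 5 log₁₀ d − 5
log₁₀ d = (m − M)/5 + 1 = 1.4400
d = 10^1.4400 = 27.54 pc
= 89.79 ly

d ≈ 90 ly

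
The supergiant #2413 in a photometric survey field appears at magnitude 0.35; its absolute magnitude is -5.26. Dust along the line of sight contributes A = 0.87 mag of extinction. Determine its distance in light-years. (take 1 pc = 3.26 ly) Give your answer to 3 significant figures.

m − M = 5 log₁₀(d/10 pc) + A  ⇒  0.35 − (-5.26) − 0.87 = 5 log₁₀(d/10)
4.740 = 5 log₁₀(d/10)
log₁₀ d = (m − M − A)/5 + 1 = 1.9480
d = 10^1.9480 = 88.72 pc
= 289.2 ly

d ≈ 289 ly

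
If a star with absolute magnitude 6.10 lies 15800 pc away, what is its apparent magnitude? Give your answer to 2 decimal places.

m = M + 5 log₁₀ d − 5 = 6.10 + 5·4.1987 − 5 = 22.093

m ≈ 22.09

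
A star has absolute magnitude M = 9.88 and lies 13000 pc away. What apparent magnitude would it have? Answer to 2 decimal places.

m ≈ 25.45

m = M + 5 log₁₀ d − 5 = 9.88 + 5·4.1139 − 5 = 25.450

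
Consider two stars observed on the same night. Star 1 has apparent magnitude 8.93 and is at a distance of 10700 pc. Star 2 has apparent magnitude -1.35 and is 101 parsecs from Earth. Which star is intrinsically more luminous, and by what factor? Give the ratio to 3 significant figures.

Star 2 is more luminous, by a factor of 1.15.

Star 1: M = m − 5 log₁₀ d + 5 = 8.93 − 5·4.0294 + 5 = -6.217
Star 2: M = m − 5 log₁₀ d + 5 = -1.35 − 5·2.0043 + 5 = -6.372
ΔM = M_1 − M_2 = -6.217 − (-6.372) = 0.155; smaller M is more luminous → Star 2.
L ratio = 10^(0.4 |ΔM|) = 10^0.062 = 1.153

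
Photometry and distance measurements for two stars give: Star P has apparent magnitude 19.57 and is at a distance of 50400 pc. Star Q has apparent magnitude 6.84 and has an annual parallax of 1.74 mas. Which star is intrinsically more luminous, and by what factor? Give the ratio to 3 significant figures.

Star P: M = m − 5 log₁₀ d + 5 = 19.57 − 5·4.7024 + 5 = 1.058
Star Q: p = 1.74 mas = 1.74×10^-3″ → d = 1/p = 574.7 pc
Star Q: M = m − 5 log₁₀ d + 5 = 6.84 − 5·2.7595 + 5 = -1.957
ΔM = M_P − M_Q = 1.058 − (-1.957) = 3.015; smaller M is more luminous → Star Q.
L ratio = 10^(0.4 |ΔM|) = 10^1.206 = 16.07

Star Q is more luminous, by a factor of 16.1.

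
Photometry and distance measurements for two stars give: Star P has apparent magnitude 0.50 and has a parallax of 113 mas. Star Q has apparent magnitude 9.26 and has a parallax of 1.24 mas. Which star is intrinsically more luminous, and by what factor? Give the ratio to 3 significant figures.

Star Q is more luminous, by a factor of 2.60.

Star P: p = 113 mas = 0.113″ → d = 1/p = 8.850 pc
Star P: M = m − 5 log₁₀ d + 5 = 0.50 − 5·0.9469 + 5 = 0.765
Star Q: p = 1.24 mas = 1.24×10^-3″ → d = 1/p = 806.5 pc
Star Q: M = m − 5 log₁₀ d + 5 = 9.26 − 5·2.9066 + 5 = -0.273
ΔM = M_P − M_Q = 0.765 − (-0.273) = 1.038; smaller M is more luminous → Star Q.
L ratio = 10^(0.4 |ΔM|) = 10^0.415 = 2.602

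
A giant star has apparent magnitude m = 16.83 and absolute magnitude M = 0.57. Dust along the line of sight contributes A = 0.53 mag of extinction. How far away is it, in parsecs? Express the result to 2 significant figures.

m − M = 5 log₁₀(d/10 pc) + A  ⇒  16.83 − (0.57) − 0.53 = 5 log₁₀(d/10)
15.730 = 5 log₁₀(d/10)
log₁₀ d = (m − M − A)/5 + 1 = 4.1460
d = 10^4.1460 = 14000 pc

d ≈ 14000 pc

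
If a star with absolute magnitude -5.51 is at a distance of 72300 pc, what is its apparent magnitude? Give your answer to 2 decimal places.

m = M + 5 log₁₀ d − 5 = -5.51 + 5·4.8591 − 5 = 13.786

m ≈ 13.79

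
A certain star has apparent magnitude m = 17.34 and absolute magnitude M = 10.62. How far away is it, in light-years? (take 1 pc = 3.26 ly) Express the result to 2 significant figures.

μ = m − M = 6.720
m − M = 5 log₁₀ d − 5
log₁₀ d = (m − M)/5 + 1 = 2.3440
d = 10^2.3440 = 220.8 pc
= 719.8 ly

d ≈ 720 ly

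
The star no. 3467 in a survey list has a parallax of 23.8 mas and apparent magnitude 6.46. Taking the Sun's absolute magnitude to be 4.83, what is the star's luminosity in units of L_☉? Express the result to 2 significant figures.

d = 1/p = 1000/23.8 mas = 42.02 pc
M = m − 5 log₁₀ d + 5 = 6.46 − 5·1.6234 + 5 = 3.343
M − M_☉ = 3.343 − 4.83 = -1.487
L/L_☉ = 10^(−0.4 × -1.487) = 3.934

L/L_☉ ≈ 3.9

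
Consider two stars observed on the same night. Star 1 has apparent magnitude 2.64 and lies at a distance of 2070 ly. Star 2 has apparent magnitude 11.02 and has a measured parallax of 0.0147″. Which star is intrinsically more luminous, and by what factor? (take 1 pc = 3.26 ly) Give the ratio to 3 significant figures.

Star 1: d = 2070 ly / 3.26 = 635.0 pc
Star 1: M = m − 5 log₁₀ d + 5 = 2.64 − 5·2.8028 + 5 = -6.374
Star 2: d = 1/p = 1/0.0147″ = 68.03 pc
Star 2: M = m − 5 log₁₀ d + 5 = 11.02 − 5·1.8327 + 5 = 6.857
ΔM = M_1 − M_2 = -6.374 − (6.857) = -13.230; smaller M is more luminous → Star 1.
L ratio = 10^(0.4 |ΔM|) = 10^5.292 = 195900

Star 1 is more luminous, by a factor of 196000.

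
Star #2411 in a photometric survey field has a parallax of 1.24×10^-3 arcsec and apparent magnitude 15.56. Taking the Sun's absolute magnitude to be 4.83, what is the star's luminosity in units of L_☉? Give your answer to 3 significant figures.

d = 1/p = 1/1.24×10^-3″ = 806.5 pc
M = m − 5 log₁₀ d + 5 = 15.56 − 5·2.9066 + 5 = 6.027
M − M_☉ = 6.027 − 4.83 = 1.197
L/L_☉ = 10^(−0.4 × 1.197) = 0.3320

L/L_☉ ≈ 0.332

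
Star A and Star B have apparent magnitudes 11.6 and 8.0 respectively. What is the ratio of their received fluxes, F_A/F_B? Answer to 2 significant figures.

Δm = 11.6 − (8.0) = 3.6
Flux ratio = 10^(−0.4 Δm) = 10^(−0.4 × 3.6) = 10^-1.440 = 0.03631

F_A/F_B ≈ 0.036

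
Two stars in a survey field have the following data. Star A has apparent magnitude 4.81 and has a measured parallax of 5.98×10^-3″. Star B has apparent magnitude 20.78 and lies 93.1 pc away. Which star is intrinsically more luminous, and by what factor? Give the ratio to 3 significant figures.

Star A is more luminous, by a factor of 7.88×10^6.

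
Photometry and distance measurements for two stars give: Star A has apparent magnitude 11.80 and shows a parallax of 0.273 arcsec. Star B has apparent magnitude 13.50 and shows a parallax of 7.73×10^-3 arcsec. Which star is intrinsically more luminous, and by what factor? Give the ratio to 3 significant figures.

Star A: d = 1/p = 1/0.273″ = 3.663 pc
Star A: M = m − 5 log₁₀ d + 5 = 11.80 − 5·0.5638 + 5 = 13.981
Star B: d = 1/p = 1/7.73×10^-3″ = 129.4 pc
Star B: M = m − 5 log₁₀ d + 5 = 13.50 − 5·2.1118 + 5 = 7.941
ΔM = M_A − M_B = 13.981 − (7.941) = 6.040; smaller M is more luminous → Star B.
L ratio = 10^(0.4 |ΔM|) = 10^2.416 = 260.6

Star B is more luminous, by a factor of 261.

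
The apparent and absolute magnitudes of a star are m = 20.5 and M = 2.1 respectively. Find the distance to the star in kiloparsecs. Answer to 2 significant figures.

d ≈ 48 kpc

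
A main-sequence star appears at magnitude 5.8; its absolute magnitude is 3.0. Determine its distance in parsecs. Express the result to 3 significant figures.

d ≈ 36.3 pc

Distance modulus: m − M = 5.8 − (3.0) = 2.800
m − M = 5 log₁₀ d − 5
log₁₀ d = (m − M)/5 + 1 = 1.5600
d = 10^1.5600 = 36.31 pc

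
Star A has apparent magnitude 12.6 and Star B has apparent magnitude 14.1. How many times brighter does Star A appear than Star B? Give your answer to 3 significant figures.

Magnitude difference = -1.5
Flux ratio = 10^(−0.4 Δm) = 10^(−0.4 × -1.5) = 10^0.600 = 3.981

3.98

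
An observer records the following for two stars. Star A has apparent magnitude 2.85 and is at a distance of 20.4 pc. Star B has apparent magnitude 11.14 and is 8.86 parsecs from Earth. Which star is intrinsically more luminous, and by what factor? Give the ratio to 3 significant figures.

Star A: M = m − 5 log₁₀ d + 5 = 2.85 − 5·1.3096 + 5 = 1.302
Star B: M = m − 5 log₁₀ d + 5 = 11.14 − 5·0.9474 + 5 = 11.403
ΔM = M_A − M_B = 1.302 − (11.403) = -10.101; smaller M is more luminous → Star A.
L ratio = 10^(0.4 |ΔM|) = 10^4.040 = 10970

Star A is more luminous, by a factor of 11000.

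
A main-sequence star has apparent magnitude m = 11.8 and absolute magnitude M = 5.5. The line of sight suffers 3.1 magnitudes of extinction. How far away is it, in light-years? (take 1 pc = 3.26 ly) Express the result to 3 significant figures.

m − M = 5 log₁₀(d/10 pc) + A  ⇒  11.8 − (5.5) − 3.1 = 5 log₁₀(d/10)
3.200 = 5 log₁₀(d/10)
log₁₀ d = (m − M − A)/5 + 1 = 1.6400
d = 10^1.6400 = 43.65 pc
= 142.3 ly

d ≈ 142 ly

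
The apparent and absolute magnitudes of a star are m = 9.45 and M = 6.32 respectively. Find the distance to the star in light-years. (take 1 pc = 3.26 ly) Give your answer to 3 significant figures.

Distance modulus: m − M = 9.45 − (6.32) = 3.130
m − M = 5 log₁₀ d − 5
log₁₀ d = (m − M)/5 + 1 = 1.6260
d = 10^1.6260 = 42.27 pc
= 137.8 ly

d ≈ 138 ly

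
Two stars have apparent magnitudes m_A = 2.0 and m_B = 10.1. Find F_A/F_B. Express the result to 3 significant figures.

Magnitude difference = -8.1
Flux ratio = 10^(−0.4 Δm) = 10^(−0.4 × -8.1) = 10^3.240 = 1738

F_A/F_B ≈ 1740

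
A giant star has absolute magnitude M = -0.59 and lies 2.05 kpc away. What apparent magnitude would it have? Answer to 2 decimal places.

m ≈ 10.97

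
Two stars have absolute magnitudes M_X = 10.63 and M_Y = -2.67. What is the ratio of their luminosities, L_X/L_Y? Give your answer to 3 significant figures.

L_X/L_Y ≈ 4.79×10^-6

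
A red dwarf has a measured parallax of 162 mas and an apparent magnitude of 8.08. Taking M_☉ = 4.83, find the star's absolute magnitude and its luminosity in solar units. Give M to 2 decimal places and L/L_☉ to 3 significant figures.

M ≈ 9.13; L/L_☉ ≈ 0.0191

d = 1/p = 1000/162 mas = 6.173 pc
M = m − 5 log₁₀ d + 5 = 8.08 − 5·0.7905 + 5 = 9.128
M − M_☉ = 9.128 − 4.83 = 4.298
L/L_☉ = 10^(−0.4 × 4.298) = 0.01910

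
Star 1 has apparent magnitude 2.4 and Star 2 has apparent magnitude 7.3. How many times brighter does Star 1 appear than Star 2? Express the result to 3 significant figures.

Magnitude difference = -4.9
Flux ratio = 10^(−0.4 Δm) = 10^(−0.4 × -4.9) = 10^1.960 = 91.20

91.2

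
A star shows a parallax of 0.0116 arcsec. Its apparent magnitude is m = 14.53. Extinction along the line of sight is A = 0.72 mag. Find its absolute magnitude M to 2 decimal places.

M ≈ 9.13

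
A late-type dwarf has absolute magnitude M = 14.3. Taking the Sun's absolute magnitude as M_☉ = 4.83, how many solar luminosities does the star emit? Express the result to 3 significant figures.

M − M_☉ = 14.3 − 4.83 = 9.470
L/L_☉ = 10^(−0.4 (M − M_☉)) = 10^-3.788 = 1.629×10^-4

L/L_☉ ≈ 1.63×10^-4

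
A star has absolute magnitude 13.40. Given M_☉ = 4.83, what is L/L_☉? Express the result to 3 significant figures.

M − M_☉ = 13.40 − 4.83 = 8.570
L/L_☉ = 10^(−0.4 (M − M_☉)) = 10^-3.428 = 3.733×10^-4

L/L_☉ ≈ 3.73×10^-4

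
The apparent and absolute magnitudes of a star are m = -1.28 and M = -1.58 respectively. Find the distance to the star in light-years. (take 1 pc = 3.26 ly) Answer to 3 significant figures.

d ≈ 37.4 ly

Distance modulus: m − M = -1.28 − (-1.58) = 0.300
m − M = 5 log₁₀ d − 5
log₁₀ d = (m − M)/5 + 1 = 1.0600
d = 10^1.0600 = 11.48 pc
= 37.43 ly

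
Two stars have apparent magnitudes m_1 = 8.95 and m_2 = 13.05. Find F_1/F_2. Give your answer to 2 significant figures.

F_1/F_2 ≈ 44

Magnitude difference = -4.10
Flux ratio = 10^(−0.4 Δm) = 10^(−0.4 × -4.10) = 10^1.640 = 43.65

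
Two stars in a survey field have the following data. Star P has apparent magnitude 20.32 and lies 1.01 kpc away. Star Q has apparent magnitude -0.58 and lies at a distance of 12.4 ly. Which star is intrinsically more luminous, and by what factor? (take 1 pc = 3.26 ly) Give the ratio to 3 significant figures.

Star Q is more luminous, by a factor of 3250.

Star P: d = 1.01 kpc = 1010 pc
Star P: M = m − 5 log₁₀ d + 5 = 20.32 − 5·3.0043 + 5 = 10.298
Star Q: d = 12.4 ly / 3.26 = 3.804 pc
Star Q: M = m − 5 log₁₀ d + 5 = -0.58 − 5·0.5802 + 5 = 1.519
ΔM = M_P − M_Q = 10.298 − (1.519) = 8.779; smaller M is more luminous → Star Q.
L ratio = 10^(0.4 |ΔM|) = 10^3.512 = 3249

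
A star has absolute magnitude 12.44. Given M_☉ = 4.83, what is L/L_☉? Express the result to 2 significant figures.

M − M_☉ = 12.44 − 4.83 = 7.610
L/L_☉ = 10^(−0.4 (M − M_☉)) = 10^-3.044 = 9.036×10^-4

L/L_☉ ≈ 9.0×10^-4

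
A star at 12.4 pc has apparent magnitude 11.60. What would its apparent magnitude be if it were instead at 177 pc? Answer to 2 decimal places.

Flux ∝ 1/d², so Δm = 5 log₁₀(d₂/d₁) = 5 log₁₀(177/12.4) = 5.773
m₂ = m₁ + Δm = 11.60 + (5.773) = 17.373

m ≈ 17.37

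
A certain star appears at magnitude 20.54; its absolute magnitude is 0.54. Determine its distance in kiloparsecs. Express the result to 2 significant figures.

d ≈ 100 kpc

μ = m − M = 20.000
m − M = 5 log₁₀ d − 5
log₁₀ d = (m − M)/5 + 1 = 5.0000
d = 10^5.0000 = 100000 pc
= 100.0 kpc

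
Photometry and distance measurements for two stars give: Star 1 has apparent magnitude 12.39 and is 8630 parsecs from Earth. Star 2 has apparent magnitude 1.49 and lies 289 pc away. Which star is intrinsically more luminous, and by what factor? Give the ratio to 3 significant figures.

Star 2 is more luminous, by a factor of 25.7.

Star 1: M = m − 5 log₁₀ d + 5 = 12.39 − 5·3.9360 + 5 = -2.290
Star 2: M = m − 5 log₁₀ d + 5 = 1.49 − 5·2.4609 + 5 = -5.814
ΔM = M_1 − M_2 = -2.290 − (-5.814) = 3.524; smaller M is more luminous → Star 2.
L ratio = 10^(0.4 |ΔM|) = 10^1.410 = 25.69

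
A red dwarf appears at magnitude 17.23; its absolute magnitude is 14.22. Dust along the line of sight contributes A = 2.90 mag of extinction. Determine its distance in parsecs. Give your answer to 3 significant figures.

d ≈ 10.5 pc

m − M = 5 log₁₀(d/10 pc) + A  ⇒  17.23 − (14.22) − 2.90 = 5 log₁₀(d/10)
0.110 = 5 log₁₀(d/10)
log₁₀ d = (m − M − A)/5 + 1 = 1.0220
d = 10^1.0220 = 10.52 pc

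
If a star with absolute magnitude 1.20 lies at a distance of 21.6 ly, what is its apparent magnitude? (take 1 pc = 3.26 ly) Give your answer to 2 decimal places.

m ≈ 0.31

d = 21.6 ly / 3.26 = 6.626 pc
m = M + 5 log₁₀ d − 5 = 1.20 + 5·0.8212 − 5 = 0.306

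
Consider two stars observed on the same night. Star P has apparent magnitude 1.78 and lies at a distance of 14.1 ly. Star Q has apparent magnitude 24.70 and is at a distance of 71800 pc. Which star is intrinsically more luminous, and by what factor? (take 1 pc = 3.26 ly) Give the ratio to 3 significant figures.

Star P: d = 14.1 ly / 3.26 = 4.325 pc
Star P: M = m − 5 log₁₀ d + 5 = 1.78 − 5·0.6360 + 5 = 3.600
Star Q: M = m − 5 log₁₀ d + 5 = 24.70 − 5·4.8561 + 5 = 5.419
ΔM = M_P − M_Q = 3.600 − (5.419) = -1.819; smaller M is more luminous → Star P.
L ratio = 10^(0.4 |ΔM|) = 10^0.728 = 5.343

Star P is more luminous, by a factor of 5.34.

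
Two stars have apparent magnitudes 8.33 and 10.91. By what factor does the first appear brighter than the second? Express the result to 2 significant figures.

Δm = 8.33 − (10.91) = -2.58
Flux ratio = 10^(−0.4 Δm) = 10^(−0.4 × -2.58) = 10^1.032 = 10.76

11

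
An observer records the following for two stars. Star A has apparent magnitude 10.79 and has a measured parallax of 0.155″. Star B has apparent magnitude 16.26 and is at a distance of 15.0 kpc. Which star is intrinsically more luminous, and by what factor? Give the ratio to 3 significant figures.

Star B is more luminous, by a factor of 35100.

Star A: d = 1/p = 1/0.155″ = 6.452 pc
Star A: M = m − 5 log₁₀ d + 5 = 10.79 − 5·0.8097 + 5 = 11.742
Star B: d = 15.0 kpc = 15000 pc
Star B: M = m − 5 log₁₀ d + 5 = 16.26 − 5·4.1761 + 5 = 0.380
ΔM = M_A − M_B = 11.742 − (0.380) = 11.362; smaller M is more luminous → Star B.
L ratio = 10^(0.4 |ΔM|) = 10^4.545 = 35060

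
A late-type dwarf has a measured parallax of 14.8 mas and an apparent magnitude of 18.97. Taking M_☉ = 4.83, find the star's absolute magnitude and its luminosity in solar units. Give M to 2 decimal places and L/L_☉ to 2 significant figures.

M ≈ 14.82; L/L_☉ ≈ 1.0×10^-4

d = 1/p = 1000/14.8 mas = 67.57 pc
M = m − 5 log₁₀ d + 5 = 18.97 − 5·1.8297 + 5 = 14.821
M − M_☉ = 14.821 − 4.83 = 9.991
L/L_☉ = 10^(−0.4 × 9.991) = 1.008×10^-4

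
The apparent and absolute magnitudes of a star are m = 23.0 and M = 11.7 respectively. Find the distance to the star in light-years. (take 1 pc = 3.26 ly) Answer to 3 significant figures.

Distance modulus: m − M = 23.0 − (11.7) = 11.300
m − M = 5 log₁₀ d − 5
log₁₀ d = (m − M)/5 + 1 = 3.2600
d = 10^3.2600 = 1820 pc
= 5932 ly

d ≈ 5930 ly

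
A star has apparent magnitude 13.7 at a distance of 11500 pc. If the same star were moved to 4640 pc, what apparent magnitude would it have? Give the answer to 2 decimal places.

m ≈ 11.73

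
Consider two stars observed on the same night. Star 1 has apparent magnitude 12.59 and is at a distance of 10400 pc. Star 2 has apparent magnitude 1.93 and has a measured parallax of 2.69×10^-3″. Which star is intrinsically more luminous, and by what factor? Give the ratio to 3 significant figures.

Star 2 is more luminous, by a factor of 23.5.

Star 1: M = m − 5 log₁₀ d + 5 = 12.59 − 5·4.0170 + 5 = -2.495
Star 2: d = 1/p = 1/2.69×10^-3″ = 371.7 pc
Star 2: M = m − 5 log₁₀ d + 5 = 1.93 − 5·2.5702 + 5 = -5.921
ΔM = M_1 − M_2 = -2.495 − (-5.921) = 3.426; smaller M is more luminous → Star 2.
L ratio = 10^(0.4 |ΔM|) = 10^1.370 = 23.47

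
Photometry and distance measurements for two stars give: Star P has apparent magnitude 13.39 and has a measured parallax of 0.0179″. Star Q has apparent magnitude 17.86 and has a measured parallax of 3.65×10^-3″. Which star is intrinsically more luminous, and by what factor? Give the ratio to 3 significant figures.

Star P is more luminous, by a factor of 2.55.

Star P: d = 1/p = 1/0.0179″ = 55.87 pc
Star P: M = m − 5 log₁₀ d + 5 = 13.39 − 5·1.7471 + 5 = 9.654
Star Q: d = 1/p = 1/3.65×10^-3″ = 274.0 pc
Star Q: M = m − 5 log₁₀ d + 5 = 17.86 − 5·2.4377 + 5 = 10.671
ΔM = M_P − M_Q = 9.654 − (10.671) = -1.017; smaller M is more luminous → Star P.
L ratio = 10^(0.4 |ΔM|) = 10^0.407 = 2.552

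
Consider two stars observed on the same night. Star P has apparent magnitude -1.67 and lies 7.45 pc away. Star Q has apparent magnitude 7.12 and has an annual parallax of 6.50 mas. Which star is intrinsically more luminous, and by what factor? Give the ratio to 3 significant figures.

Star P is more luminous, by a factor of 7.69.

Star P: M = m − 5 log₁₀ d + 5 = -1.67 − 5·0.8722 + 5 = -1.031
Star Q: p = 6.50 mas = 6.50×10^-3″ → d = 1/p = 153.8 pc
Star Q: M = m − 5 log₁₀ d + 5 = 7.12 − 5·2.1871 + 5 = 1.185
ΔM = M_P − M_Q = -1.031 − (1.185) = -2.215; smaller M is more luminous → Star P.
L ratio = 10^(0.4 |ΔM|) = 10^0.886 = 7.694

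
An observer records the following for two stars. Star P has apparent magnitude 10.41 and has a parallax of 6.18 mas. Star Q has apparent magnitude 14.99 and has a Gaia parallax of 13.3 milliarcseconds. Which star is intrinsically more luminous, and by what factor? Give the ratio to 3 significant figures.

Star P is more luminous, by a factor of 315.

Star P: p = 6.18 mas = 6.18×10^-3″ → d = 1/p = 161.8 pc
Star P: M = m − 5 log₁₀ d + 5 = 10.41 − 5·2.2090 + 5 = 4.365
Star Q: p = 13.3 mas = 0.0133″ → d = 1/p = 75.19 pc
Star Q: M = m − 5 log₁₀ d + 5 = 14.99 − 5·1.8761 + 5 = 10.609
ΔM = M_P − M_Q = 4.365 − (10.609) = -6.244; smaller M is more luminous → Star P.
L ratio = 10^(0.4 |ΔM|) = 10^2.498 = 314.6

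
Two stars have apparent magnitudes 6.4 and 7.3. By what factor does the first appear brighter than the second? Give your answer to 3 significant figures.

Δm = 6.4 − (7.3) = -0.9
Flux ratio = 10^(−0.4 Δm) = 10^(−0.4 × -0.9) = 10^0.360 = 2.291

2.29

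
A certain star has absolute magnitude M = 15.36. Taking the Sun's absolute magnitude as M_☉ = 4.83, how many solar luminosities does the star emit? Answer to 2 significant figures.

L/L_☉ ≈ 6.1×10^-5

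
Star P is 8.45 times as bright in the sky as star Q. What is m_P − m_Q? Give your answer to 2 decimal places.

Pogson: Δm = −2.5 log₁₀(ratio) = −2.5 log₁₀(8.45) = −2.5 × 0.9269 = -2.317
Star P is brighter, so it has the smaller magnitude: the difference is negative.

m_P − m_Q ≈ -2.32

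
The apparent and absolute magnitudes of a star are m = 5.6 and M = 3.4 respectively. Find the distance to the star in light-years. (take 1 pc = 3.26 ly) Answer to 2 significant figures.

Distance modulus: m − M = 5.6 − (3.4) = 2.200
m − M = 5 log₁₀ d − 5
log₁₀ d = (m − M)/5 + 1 = 1.4400
d = 10^1.4400 = 27.54 pc
= 89.79 ly

d ≈ 90 ly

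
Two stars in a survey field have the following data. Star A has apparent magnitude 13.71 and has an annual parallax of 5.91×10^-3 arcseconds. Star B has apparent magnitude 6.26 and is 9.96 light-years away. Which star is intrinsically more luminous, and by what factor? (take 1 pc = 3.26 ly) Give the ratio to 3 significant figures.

Star A: d = 1/p = 1/5.91×10^-3″ = 169.2 pc
Star A: M = m − 5 log₁₀ d + 5 = 13.71 − 5·2.2284 + 5 = 7.568
Star B: d = 9.96 ly / 3.26 = 3.055 pc
Star B: M = m − 5 log₁₀ d + 5 = 6.26 − 5·0.4850 + 5 = 8.835
ΔM = M_A − M_B = 7.568 − (8.835) = -1.267; smaller M is more luminous → Star A.
L ratio = 10^(0.4 |ΔM|) = 10^0.507 = 3.212

Star A is more luminous, by a factor of 3.21.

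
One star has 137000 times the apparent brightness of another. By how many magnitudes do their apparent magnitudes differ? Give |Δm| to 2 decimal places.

|Δm| ≈ 12.84

Pogson: Δm = −2.5 log₁₀(ratio) = −2.5 log₁₀(137000) = −2.5 × 5.1367 = -12.842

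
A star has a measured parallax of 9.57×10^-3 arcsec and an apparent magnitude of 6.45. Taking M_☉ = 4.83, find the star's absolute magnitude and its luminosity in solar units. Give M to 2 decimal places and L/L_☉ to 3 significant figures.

M ≈ 1.35; L/L_☉ ≈ 24.6

d = 1/p = 1/9.57×10^-3″ = 104.5 pc
M = m − 5 log₁₀ d + 5 = 6.45 − 5·2.0191 + 5 = 1.355
M − M_☉ = 1.355 − 4.83 = -3.475
L/L_☉ = 10^(−0.4 × -3.475) = 24.56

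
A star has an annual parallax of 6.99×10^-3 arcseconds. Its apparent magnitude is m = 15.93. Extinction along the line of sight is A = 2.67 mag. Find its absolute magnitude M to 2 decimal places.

M ≈ 7.48

d = 1/p = 1/6.99×10^-3″ = 143.1 pc
5 log₁₀(d/10 pc) = 5 log₁₀(143.1) − 5 = 5.778
M = m − 5 log₁₀(d/10) − A = 15.93 − 5.778 − 2.67 = 7.482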